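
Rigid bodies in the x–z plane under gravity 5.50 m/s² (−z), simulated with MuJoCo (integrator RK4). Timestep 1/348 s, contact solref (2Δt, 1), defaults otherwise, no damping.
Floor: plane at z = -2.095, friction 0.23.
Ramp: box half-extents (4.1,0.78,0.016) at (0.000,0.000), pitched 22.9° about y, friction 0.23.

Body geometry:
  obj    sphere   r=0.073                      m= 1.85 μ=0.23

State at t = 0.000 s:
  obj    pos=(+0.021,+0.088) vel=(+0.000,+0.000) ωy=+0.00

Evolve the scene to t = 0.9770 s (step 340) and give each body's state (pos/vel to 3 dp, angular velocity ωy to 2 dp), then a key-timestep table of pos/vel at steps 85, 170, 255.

State at t = 0.9770 s:
  obj    pos=(+0.693,-0.196) vel=(+1.376,-0.581) ωy=+20.46

Key-timestep trajectory:
   step    t(s)  obj.x    obj.z    obj.vx   obj.vz 
     85  0.2443   +0.063  +0.070  +0.344  -0.145
    170  0.4885   +0.189  +0.017  +0.688  -0.291
    255  0.7328   +0.399  -0.072  +1.032  -0.436


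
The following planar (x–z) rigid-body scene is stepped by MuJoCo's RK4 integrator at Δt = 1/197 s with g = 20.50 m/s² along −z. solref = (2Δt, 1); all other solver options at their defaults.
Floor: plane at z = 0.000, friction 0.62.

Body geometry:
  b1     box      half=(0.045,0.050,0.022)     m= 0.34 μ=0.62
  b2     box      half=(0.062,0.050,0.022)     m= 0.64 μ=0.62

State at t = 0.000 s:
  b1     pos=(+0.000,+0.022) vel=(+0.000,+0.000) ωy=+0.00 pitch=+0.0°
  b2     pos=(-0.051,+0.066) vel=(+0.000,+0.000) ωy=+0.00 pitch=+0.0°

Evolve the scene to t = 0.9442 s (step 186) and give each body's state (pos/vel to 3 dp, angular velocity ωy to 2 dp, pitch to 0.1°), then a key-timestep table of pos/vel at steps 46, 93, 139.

State at t = 0.9442 s:
  b1     pos=(+0.001,+0.022) vel=(+0.001,+0.000) ωy=+0.00 pitch=+0.0°
  b2     pos=(-0.063,+0.056) vel=(+0.000,-0.001) ωy=+0.03 pitch=-39.1°

Key-timestep trajectory:
   step    t(s)  b1.x    b1.z    b1.vx   b1.vz   b2.x    b2.z    b2.vx   b2.vz 
     46  0.2335   +0.000  +0.022  +0.004  +0.001   -0.063  +0.057  +0.000  +0.011
     93  0.4721   +0.001  +0.022  +0.002  +0.000   -0.063  +0.057  +0.000  -0.001
    139  0.7056   +0.001  +0.022  +0.002  +0.000   -0.063  +0.056  +0.000  -0.001


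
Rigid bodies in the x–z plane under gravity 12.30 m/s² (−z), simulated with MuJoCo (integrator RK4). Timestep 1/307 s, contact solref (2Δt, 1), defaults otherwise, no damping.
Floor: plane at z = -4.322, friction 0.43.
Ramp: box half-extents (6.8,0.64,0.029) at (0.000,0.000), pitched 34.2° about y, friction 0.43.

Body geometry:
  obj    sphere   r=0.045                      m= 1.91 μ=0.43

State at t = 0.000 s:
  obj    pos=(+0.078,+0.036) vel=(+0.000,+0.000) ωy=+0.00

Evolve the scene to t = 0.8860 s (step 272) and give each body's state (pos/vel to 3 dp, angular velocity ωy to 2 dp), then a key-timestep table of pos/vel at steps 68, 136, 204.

State at t = 0.8860 s:
  obj    pos=(+1.681,-1.053) vel=(+3.619,-2.459) ωy=+97.22

Key-timestep trajectory:
   step    t(s)  obj.x    obj.z    obj.vx   obj.vz 
     68  0.2215   +0.178  -0.032  +0.905  -0.615
    136  0.4430   +0.479  -0.236  +1.809  -1.230
    204  0.6645   +0.980  -0.577  +2.714  -1.844


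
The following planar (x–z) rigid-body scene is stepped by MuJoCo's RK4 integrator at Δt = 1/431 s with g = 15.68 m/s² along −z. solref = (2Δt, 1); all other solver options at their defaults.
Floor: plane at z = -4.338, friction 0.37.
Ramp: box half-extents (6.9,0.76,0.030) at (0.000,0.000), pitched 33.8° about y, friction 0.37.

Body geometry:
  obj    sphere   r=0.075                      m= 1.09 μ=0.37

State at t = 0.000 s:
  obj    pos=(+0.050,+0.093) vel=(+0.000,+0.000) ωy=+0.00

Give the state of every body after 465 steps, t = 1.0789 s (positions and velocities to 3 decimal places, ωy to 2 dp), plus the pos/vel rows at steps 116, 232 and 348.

State at t = 1.0789 s:
  obj    pos=(+3.063,-1.924) vel=(+5.586,-3.739) ωy=+89.62

Key-timestep trajectory:
   step    t(s)  obj.x    obj.z    obj.vx   obj.vz 
    116  0.2691   +0.238  -0.033  +1.394  -0.933
    232  0.5383   +0.800  -0.409  +2.787  -1.866
    348  0.8074   +1.738  -1.037  +4.181  -2.799


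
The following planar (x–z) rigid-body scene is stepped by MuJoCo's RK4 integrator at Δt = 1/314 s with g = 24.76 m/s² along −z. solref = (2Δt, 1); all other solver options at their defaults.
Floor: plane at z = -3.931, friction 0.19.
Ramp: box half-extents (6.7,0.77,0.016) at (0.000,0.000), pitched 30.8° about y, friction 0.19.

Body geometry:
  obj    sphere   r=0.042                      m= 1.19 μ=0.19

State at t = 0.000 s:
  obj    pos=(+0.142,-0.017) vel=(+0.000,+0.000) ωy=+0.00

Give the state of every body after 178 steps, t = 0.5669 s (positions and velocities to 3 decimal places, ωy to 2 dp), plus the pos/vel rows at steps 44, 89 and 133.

State at t = 0.5669 s:
  obj    pos=(+1.392,-0.762) vel=(+4.410,-2.629) ωy=+122.19

Key-timestep trajectory:
   step    t(s)  obj.x    obj.z    obj.vx   obj.vz 
     44  0.1401   +0.218  -0.063  +1.091  -0.650
     89  0.2834   +0.455  -0.203  +2.205  -1.315
    133  0.4236   +0.840  -0.433  +3.295  -1.964


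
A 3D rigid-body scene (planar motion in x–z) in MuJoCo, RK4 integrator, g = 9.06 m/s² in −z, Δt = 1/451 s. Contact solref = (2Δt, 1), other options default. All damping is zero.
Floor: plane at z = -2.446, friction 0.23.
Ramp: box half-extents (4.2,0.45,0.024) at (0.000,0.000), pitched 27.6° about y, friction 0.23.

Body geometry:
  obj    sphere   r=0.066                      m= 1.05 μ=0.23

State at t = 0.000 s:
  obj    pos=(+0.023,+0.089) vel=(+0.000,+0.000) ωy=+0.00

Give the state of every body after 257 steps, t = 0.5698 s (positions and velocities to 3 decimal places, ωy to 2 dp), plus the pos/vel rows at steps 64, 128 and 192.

State at t = 0.5698 s:
  obj    pos=(+0.455,-0.136) vel=(+1.514,-0.792) ωy=+25.88

Key-timestep trajectory:
   step    t(s)  obj.x    obj.z    obj.vx   obj.vz 
     64  0.1419   +0.050  +0.075  +0.377  -0.197
    128  0.2838   +0.130  +0.033  +0.754  -0.394
    192  0.4257   +0.264  -0.036  +1.131  -0.591


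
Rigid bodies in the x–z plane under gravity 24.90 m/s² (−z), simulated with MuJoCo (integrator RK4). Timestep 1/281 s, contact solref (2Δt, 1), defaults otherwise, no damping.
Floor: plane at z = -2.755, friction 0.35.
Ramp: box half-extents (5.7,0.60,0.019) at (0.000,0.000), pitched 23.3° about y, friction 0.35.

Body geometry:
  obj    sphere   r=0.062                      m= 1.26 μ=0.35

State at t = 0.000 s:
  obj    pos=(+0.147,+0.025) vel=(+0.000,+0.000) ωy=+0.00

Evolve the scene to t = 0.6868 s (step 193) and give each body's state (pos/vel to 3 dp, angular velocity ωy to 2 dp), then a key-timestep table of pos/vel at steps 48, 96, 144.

State at t = 0.6868 s:
  obj    pos=(+1.671,-0.632) vel=(+4.438,-1.911) ωy=+77.92

Key-timestep trajectory:
   step    t(s)  obj.x    obj.z    obj.vx   obj.vz 
     48  0.1708   +0.241  -0.016  +1.104  -0.475
     96  0.3416   +0.524  -0.138  +2.208  -0.951
    144  0.5125   +0.995  -0.341  +3.311  -1.426


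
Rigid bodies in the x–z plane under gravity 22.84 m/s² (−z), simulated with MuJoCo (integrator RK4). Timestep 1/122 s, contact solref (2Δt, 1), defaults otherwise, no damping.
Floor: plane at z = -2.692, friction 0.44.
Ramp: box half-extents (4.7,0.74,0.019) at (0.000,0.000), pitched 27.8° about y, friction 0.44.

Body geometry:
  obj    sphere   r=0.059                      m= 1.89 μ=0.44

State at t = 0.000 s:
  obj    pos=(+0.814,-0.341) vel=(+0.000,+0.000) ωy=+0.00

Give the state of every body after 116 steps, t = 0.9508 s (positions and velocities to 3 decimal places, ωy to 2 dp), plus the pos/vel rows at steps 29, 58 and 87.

State at t = 0.9508 s:
  obj    pos=(+3.856,-1.945) vel=(+6.398,-3.373) ωy=+122.61

Key-timestep trajectory:
   step    t(s)  obj.x    obj.z    obj.vx   obj.vz 
     29  0.2377   +1.004  -0.441  +1.600  -0.844
     58  0.4754   +1.575  -0.742  +3.200  -1.687
     87  0.7131   +2.525  -1.243  +4.799  -2.530


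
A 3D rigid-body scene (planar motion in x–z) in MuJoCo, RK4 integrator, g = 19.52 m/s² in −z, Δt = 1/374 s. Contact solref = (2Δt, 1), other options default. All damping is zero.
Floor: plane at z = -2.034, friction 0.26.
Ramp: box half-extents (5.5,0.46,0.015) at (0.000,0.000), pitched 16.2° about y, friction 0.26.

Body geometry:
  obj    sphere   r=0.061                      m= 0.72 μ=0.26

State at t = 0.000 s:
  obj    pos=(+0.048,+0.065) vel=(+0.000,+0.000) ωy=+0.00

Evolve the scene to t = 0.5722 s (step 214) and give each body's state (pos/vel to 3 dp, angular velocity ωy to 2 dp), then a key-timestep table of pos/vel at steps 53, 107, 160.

State at t = 0.5722 s:
  obj    pos=(+0.660,-0.112) vel=(+2.138,-0.621) ωy=+36.48

Key-timestep trajectory:
   step    t(s)  obj.x    obj.z    obj.vx   obj.vz 
     53  0.1417   +0.086  +0.054  +0.529  -0.154
    107  0.2861   +0.201  +0.021  +1.069  -0.311
    160  0.4278   +0.390  -0.034  +1.598  -0.464


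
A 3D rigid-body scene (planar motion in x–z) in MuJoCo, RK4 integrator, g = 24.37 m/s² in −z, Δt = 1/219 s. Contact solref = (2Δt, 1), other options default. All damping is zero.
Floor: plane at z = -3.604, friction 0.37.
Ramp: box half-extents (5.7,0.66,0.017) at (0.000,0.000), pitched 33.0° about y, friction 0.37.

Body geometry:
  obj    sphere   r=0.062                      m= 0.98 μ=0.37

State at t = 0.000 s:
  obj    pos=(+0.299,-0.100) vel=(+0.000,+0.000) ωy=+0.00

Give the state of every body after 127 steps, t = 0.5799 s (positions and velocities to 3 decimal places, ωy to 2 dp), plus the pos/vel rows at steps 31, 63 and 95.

State at t = 0.5799 s:
  obj    pos=(+1.636,-0.968) vel=(+4.611,-2.994) ωy=+88.66

Key-timestep trajectory:
   step    t(s)  obj.x    obj.z    obj.vx   obj.vz 
     31  0.1416   +0.379  -0.152  +1.126  -0.731
     63  0.2877   +0.628  -0.314  +2.288  -1.486
     95  0.4338   +1.047  -0.586  +3.449  -2.240


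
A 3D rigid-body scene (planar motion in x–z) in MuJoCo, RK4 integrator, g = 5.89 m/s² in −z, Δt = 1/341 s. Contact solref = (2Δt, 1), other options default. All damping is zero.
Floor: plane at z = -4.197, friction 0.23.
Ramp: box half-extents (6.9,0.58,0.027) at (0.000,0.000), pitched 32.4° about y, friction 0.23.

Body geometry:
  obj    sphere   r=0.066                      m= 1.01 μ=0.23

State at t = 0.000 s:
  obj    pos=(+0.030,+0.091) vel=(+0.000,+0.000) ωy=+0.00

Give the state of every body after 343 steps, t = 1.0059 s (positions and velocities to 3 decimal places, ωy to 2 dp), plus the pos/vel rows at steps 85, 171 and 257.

State at t = 1.0059 s:
  obj    pos=(+0.993,-0.520) vel=(+1.915,-1.215) ωy=+34.35

Key-timestep trajectory:
   step    t(s)  obj.x    obj.z    obj.vx   obj.vz 
     85  0.2493   +0.089  +0.054  +0.475  -0.301
    171  0.5015   +0.269  -0.061  +0.955  -0.606
    257  0.7537   +0.571  -0.252  +1.435  -0.910


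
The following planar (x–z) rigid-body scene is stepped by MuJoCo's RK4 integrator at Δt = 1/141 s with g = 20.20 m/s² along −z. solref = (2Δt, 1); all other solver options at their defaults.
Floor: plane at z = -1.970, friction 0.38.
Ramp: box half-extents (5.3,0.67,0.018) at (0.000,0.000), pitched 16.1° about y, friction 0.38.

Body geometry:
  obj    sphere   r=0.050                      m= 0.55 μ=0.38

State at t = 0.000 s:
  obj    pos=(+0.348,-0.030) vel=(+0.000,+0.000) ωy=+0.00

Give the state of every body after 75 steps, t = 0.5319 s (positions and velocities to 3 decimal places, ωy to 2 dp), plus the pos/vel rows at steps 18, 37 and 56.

State at t = 0.5319 s:
  obj    pos=(+0.892,-0.187) vel=(+2.045,-0.590) ωy=+42.55

Key-timestep trajectory:
   step    t(s)  obj.x    obj.z    obj.vx   obj.vz 
     18  0.1277   +0.379  -0.039  +0.491  -0.142
     37  0.2624   +0.480  -0.068  +1.009  -0.291
     56  0.3972   +0.651  -0.117  +1.527  -0.441


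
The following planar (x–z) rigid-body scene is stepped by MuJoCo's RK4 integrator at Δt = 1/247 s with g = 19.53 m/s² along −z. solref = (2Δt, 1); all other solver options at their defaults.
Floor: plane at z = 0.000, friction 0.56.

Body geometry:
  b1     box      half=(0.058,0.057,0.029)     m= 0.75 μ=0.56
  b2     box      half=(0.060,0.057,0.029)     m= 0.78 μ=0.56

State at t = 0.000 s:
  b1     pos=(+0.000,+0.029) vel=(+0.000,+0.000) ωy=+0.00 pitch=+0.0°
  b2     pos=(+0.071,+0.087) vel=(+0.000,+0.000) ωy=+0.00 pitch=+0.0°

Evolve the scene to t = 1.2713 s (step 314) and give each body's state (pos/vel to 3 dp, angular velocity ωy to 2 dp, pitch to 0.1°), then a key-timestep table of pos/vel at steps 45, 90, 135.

State at t = 1.2713 s:
  b1     pos=(+0.000,+0.029) vel=(+0.000,+0.000) ωy=+0.00 pitch=+0.0°
  b2     pos=(+0.133,+0.060) vel=(+0.000,+0.000) ωy=+0.00 pitch=+90.0°

Key-timestep trajectory:
   step    t(s)  b1.x    b1.z    b1.vx   b1.vz   b2.x    b2.z    b2.vx   b2.vz 
     45  0.1822   +0.000  +0.029  +0.000  +0.000   +0.108  +0.067  +0.267  -0.013
     90  0.3644   +0.000  +0.029  +0.000  +0.000   +0.145  +0.064  -0.094  -0.026
    135  0.5466   +0.000  +0.029  +0.000  +0.000   +0.136  +0.061  +0.027  +0.028


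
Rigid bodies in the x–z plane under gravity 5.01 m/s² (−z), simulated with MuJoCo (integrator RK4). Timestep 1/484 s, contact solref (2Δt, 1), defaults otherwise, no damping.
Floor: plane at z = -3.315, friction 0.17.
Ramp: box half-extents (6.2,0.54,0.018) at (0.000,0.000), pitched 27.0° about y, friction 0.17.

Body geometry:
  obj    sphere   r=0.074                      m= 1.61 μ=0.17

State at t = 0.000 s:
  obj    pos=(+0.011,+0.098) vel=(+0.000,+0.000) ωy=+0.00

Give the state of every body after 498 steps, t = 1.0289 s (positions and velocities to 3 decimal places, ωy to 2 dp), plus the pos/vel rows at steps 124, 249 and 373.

State at t = 1.0289 s:
  obj    pos=(+0.777,-0.293) vel=(+1.489,-0.759) ωy=+22.59

Key-timestep trajectory:
   step    t(s)  obj.x    obj.z    obj.vx   obj.vz 
    124  0.2562   +0.058  +0.073  +0.371  -0.189
    249  0.5145   +0.203  +0.000  +0.745  -0.379
    373  0.7707   +0.441  -0.121  +1.116  -0.568


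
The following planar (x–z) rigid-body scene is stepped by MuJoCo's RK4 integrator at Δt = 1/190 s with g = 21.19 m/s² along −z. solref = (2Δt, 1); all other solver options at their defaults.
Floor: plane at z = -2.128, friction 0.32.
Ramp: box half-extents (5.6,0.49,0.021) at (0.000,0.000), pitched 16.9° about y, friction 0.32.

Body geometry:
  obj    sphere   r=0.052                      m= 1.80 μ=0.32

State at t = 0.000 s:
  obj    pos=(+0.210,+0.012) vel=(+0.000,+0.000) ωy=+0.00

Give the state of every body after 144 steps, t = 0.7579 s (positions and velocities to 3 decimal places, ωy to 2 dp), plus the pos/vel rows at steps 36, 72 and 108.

State at t = 0.7579 s:
  obj    pos=(+1.419,-0.355) vel=(+3.191,-0.969) ωy=+64.12

Key-timestep trajectory:
   step    t(s)  obj.x    obj.z    obj.vx   obj.vz 
     36  0.1895   +0.286  -0.011  +0.798  -0.242
     72  0.3789   +0.512  -0.079  +1.595  -0.485
    108  0.5684   +0.890  -0.194  +2.393  -0.727


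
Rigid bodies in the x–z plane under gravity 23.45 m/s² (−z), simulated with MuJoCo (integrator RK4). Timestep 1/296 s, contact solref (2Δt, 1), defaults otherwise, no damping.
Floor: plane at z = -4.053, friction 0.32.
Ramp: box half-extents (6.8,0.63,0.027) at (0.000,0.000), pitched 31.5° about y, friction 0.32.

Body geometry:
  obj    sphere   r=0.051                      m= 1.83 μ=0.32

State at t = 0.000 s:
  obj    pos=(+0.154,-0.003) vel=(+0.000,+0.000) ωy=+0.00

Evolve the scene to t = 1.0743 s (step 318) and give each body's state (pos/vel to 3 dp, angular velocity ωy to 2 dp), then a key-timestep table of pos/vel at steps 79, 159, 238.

State at t = 1.0743 s:
  obj    pos=(+4.461,-2.642) vel=(+8.017,-4.913) ωy=+184.34

Key-timestep trajectory:
   step    t(s)  obj.x    obj.z    obj.vx   obj.vz 
     79  0.2669   +0.420  -0.166  +1.992  -1.221
    159  0.5372   +1.231  -0.663  +4.009  -2.457
    238  0.8041   +2.566  -1.481  +6.000  -3.677


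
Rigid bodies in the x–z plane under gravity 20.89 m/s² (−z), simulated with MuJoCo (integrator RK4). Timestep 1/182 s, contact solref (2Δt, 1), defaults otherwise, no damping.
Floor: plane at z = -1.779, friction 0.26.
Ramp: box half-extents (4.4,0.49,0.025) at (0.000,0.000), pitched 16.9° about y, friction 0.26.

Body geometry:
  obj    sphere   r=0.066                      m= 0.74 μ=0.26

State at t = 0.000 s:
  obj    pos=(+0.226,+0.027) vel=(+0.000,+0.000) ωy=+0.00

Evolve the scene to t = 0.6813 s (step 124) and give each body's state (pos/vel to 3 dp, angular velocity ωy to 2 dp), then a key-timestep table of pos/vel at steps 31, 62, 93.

State at t = 0.6813 s:
  obj    pos=(+1.189,-0.266) vel=(+2.828,-0.859) ωy=+44.77

Key-timestep trajectory:
   step    t(s)  obj.x    obj.z    obj.vx   obj.vz 
     31  0.1703   +0.286  +0.008  +0.707  -0.215
     62  0.3407   +0.467  -0.047  +1.414  -0.430
     93  0.5110   +0.768  -0.138  +2.121  -0.644


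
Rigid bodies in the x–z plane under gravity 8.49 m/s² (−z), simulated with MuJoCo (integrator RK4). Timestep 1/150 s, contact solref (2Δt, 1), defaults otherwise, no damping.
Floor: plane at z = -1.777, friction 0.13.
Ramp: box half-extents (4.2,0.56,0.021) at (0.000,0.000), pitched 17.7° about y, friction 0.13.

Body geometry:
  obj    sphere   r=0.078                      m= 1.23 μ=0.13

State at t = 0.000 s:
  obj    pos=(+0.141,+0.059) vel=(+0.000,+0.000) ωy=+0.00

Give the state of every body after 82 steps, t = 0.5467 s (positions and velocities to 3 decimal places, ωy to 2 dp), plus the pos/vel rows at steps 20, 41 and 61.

State at t = 0.5467 s:
  obj    pos=(+0.404,-0.025) vel=(+0.960,-0.307) ωy=+12.91

Key-timestep trajectory:
   step    t(s)  obj.x    obj.z    obj.vx   obj.vz 
     20  0.1333   +0.157  +0.054  +0.234  -0.075
     41  0.2733   +0.207  +0.038  +0.480  -0.153
     61  0.4067   +0.286  +0.013  +0.715  -0.228


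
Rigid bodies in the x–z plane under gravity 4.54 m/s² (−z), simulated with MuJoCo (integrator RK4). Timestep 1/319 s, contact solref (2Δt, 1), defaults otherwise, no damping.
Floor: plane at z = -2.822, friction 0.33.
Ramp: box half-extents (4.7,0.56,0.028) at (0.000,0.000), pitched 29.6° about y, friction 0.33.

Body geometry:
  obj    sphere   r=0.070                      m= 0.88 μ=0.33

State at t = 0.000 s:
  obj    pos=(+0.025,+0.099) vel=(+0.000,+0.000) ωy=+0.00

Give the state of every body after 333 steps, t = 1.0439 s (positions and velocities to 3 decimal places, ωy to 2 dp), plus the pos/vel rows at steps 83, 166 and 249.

State at t = 1.0439 s:
  obj    pos=(+0.784,-0.333) vel=(+1.454,-0.826) ωy=+23.88

Key-timestep trajectory:
   step    t(s)  obj.x    obj.z    obj.vx   obj.vz 
     83  0.2602   +0.072  +0.072  +0.362  -0.206
    166  0.5204   +0.213  -0.009  +0.725  -0.412
    249  0.7806   +0.449  -0.142  +1.087  -0.618


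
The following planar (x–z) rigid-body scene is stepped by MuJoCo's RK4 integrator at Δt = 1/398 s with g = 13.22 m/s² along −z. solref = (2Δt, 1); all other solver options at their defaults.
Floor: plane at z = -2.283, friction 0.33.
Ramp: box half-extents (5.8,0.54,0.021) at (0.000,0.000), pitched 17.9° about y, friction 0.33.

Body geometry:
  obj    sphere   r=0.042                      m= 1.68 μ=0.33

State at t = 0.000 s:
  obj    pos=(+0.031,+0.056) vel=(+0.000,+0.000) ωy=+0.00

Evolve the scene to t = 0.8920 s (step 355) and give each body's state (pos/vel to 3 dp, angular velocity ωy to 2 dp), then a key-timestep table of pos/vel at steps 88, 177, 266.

State at t = 0.8920 s:
  obj    pos=(+1.130,-0.299) vel=(+2.463,-0.796) ωy=+61.63

Key-timestep trajectory:
   step    t(s)  obj.x    obj.z    obj.vx   obj.vz 
     88  0.2211   +0.099  +0.034  +0.611  -0.197
    177  0.4447   +0.304  -0.032  +1.228  -0.397
    266  0.6683   +0.648  -0.143  +1.846  -0.596


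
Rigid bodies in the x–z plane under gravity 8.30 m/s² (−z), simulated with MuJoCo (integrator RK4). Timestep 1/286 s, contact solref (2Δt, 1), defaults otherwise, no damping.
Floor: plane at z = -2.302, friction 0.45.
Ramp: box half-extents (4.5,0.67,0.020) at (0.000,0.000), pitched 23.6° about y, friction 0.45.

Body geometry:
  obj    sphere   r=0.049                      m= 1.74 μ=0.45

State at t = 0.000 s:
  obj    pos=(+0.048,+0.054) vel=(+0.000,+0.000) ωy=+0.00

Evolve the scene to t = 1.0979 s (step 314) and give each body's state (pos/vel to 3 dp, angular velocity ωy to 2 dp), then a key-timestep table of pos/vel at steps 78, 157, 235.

State at t = 1.0979 s:
  obj    pos=(+1.359,-0.518) vel=(+2.388,-1.043) ωy=+53.18

Key-timestep trajectory:
   step    t(s)  obj.x    obj.z    obj.vx   obj.vz 
     78  0.2727   +0.129  +0.019  +0.593  -0.259
    157  0.5490   +0.376  -0.089  +1.194  -0.522
    235  0.8217   +0.782  -0.267  +1.787  -0.781


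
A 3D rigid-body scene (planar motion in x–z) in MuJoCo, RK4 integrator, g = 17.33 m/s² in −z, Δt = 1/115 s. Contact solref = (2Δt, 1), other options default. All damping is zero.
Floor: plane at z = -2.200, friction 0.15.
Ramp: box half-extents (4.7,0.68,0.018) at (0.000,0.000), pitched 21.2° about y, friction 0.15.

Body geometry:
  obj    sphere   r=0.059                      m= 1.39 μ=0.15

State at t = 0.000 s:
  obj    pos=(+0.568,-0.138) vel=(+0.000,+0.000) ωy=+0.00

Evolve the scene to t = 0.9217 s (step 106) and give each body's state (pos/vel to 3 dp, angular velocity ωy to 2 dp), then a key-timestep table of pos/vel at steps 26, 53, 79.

State at t = 0.9217 s:
  obj    pos=(+2.342,-0.826) vel=(+3.847,-1.492) ωy=+69.90

Key-timestep trajectory:
   step    t(s)  obj.x    obj.z    obj.vx   obj.vz 
     26  0.2261   +0.675  -0.179  +0.944  -0.366
     53  0.4609   +1.012  -0.310  +1.924  -0.746
     79  0.6870   +1.553  -0.520  +2.868  -1.112


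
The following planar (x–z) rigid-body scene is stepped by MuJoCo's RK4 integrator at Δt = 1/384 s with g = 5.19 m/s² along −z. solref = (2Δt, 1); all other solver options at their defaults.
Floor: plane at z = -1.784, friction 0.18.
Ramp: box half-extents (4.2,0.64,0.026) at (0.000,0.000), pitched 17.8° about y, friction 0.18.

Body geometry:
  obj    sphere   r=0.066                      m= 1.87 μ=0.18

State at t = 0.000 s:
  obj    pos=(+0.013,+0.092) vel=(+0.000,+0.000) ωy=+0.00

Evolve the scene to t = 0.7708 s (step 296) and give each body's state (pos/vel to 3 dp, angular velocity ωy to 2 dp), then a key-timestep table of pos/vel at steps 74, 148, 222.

State at t = 0.7708 s:
  obj    pos=(+0.334,-0.011) vel=(+0.832,-0.267) ωy=+13.23

Key-timestep trajectory:
   step    t(s)  obj.x    obj.z    obj.vx   obj.vz 
     74  0.1927   +0.033  +0.086  +0.208  -0.067
    148  0.3854   +0.093  +0.067  +0.416  -0.134
    222  0.5781   +0.193  +0.035  +0.624  -0.200


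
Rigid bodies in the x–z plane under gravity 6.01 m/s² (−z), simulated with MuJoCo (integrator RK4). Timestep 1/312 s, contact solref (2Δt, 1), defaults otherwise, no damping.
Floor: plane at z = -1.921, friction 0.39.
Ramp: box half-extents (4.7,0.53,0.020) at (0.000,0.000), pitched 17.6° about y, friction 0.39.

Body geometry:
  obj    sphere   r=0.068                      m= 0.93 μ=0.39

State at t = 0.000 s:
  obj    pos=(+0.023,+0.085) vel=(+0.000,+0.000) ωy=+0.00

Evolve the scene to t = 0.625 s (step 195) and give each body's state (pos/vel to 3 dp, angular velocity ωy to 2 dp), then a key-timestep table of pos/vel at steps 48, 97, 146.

State at t = 0.625 s:
  obj    pos=(+0.265,+0.008) vel=(+0.773,-0.245) ωy=+11.93

Key-timestep trajectory:
   step    t(s)  obj.x    obj.z    obj.vx   obj.vz 
     48  0.1538   +0.038  +0.080  +0.190  -0.060
     97  0.3109   +0.083  +0.066  +0.385  -0.122
    146  0.4679   +0.158  +0.042  +0.579  -0.184


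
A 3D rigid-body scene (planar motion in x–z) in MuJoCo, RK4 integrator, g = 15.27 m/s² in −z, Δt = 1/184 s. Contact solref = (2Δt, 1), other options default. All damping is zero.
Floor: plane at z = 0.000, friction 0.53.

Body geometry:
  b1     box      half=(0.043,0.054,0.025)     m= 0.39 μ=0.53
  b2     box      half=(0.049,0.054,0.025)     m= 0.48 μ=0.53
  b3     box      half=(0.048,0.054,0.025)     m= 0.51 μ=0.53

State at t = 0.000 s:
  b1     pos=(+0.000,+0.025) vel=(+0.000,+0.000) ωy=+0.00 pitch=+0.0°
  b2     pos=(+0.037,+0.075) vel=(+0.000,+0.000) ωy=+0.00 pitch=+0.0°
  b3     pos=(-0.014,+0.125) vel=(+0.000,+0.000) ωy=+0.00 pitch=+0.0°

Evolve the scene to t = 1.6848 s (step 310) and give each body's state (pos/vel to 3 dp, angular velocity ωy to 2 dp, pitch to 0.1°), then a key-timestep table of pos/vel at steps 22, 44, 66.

State at t = 1.6848 s:
  b1     pos=(+0.000,+0.025) vel=(+0.000,+0.000) ωy=+0.00 pitch=+0.0°
  b2     pos=(+0.037,+0.075) vel=(+0.000,+0.000) ωy=+0.00 pitch=+0.1°
  b3     pos=(-0.126,+0.025) vel=(+0.000,+0.000) ωy=+0.00 pitch=+180.0°

Key-timestep trajectory:
   step    t(s)  b1.x    b1.z    b1.vx   b1.vz   b2.x    b2.z    b2.vx   b2.vz   b3.x    b3.z    b3.vx   b3.vz 
     22  0.1196   +0.000  +0.025  +0.000  +0.000   +0.037  +0.075  +0.001  +0.000   -0.018  +0.124  -0.092  -0.024
     44  0.2391   +0.000  +0.025  +0.002  -0.001   +0.037  +0.075  +0.001  +0.000   -0.042  +0.101  -0.398  -0.012
     66  0.3587   +0.000  +0.025  +0.000  +0.000   +0.037  +0.075  +0.000  +0.000   -0.103  +0.050  -0.545  -1.158


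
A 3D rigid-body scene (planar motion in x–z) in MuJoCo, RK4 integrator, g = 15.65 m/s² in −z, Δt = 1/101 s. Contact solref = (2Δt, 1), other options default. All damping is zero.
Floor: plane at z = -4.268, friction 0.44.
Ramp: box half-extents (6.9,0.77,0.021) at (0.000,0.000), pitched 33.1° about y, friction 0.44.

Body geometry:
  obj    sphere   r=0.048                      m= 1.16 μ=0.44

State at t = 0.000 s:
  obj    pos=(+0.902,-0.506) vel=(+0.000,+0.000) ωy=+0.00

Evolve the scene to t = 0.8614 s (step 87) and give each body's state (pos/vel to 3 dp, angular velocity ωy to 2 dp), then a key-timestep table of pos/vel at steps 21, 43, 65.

State at t = 0.8614 s:
  obj    pos=(+2.799,-1.742) vel=(+4.404,-2.871) ωy=+109.53

Key-timestep trajectory:
   step    t(s)  obj.x    obj.z    obj.vx   obj.vz 
     21  0.2079   +1.013  -0.578  +1.063  -0.693
     43  0.4257   +1.366  -0.808  +2.177  -1.419
     65  0.6436   +1.961  -1.196  +3.290  -2.145


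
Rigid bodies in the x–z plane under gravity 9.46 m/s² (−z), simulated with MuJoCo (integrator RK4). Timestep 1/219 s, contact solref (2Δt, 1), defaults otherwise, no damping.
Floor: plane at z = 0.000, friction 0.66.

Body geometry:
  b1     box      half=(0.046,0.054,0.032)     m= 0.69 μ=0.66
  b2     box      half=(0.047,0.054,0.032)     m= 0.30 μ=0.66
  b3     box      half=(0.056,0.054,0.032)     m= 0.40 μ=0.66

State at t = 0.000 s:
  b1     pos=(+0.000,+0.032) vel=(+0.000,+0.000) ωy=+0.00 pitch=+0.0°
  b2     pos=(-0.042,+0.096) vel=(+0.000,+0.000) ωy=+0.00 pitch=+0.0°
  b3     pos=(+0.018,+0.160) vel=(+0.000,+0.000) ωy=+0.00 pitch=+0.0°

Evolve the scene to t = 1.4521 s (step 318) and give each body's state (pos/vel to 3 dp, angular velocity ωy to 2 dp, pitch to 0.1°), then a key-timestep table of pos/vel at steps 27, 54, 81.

State at t = 1.4521 s:
  b1     pos=(+0.000,+0.032) vel=(+0.000,+0.000) ωy=+0.00 pitch=+0.0°
  b2     pos=(-0.042,+0.096) vel=(+0.000,+0.000) ωy=+0.00 pitch=+0.0°
  b3     pos=(+0.155,+0.032) vel=(+0.000,+0.000) ωy=+0.00 pitch=+180.0°

Key-timestep trajectory:
   step    t(s)  b1.x    b1.z    b1.vx   b1.vz   b2.x    b2.z    b2.vx   b2.vz   b3.x    b3.z    b3.vx   b3.vz 
     27  0.1233   +0.000  +0.032  +0.000  +0.000   -0.042  +0.096  +0.000  +0.000   +0.030  +0.152  +0.189  -0.190
     54  0.2466   +0.000  +0.032  +0.000  +0.000   -0.042  +0.096  +0.000  +0.000   +0.062  +0.125  +0.363  -0.117
     81  0.3699   +0.000  +0.032  +0.000  +0.000   -0.042  +0.096  +0.000  +0.000   +0.115  +0.072  +0.447  -0.924


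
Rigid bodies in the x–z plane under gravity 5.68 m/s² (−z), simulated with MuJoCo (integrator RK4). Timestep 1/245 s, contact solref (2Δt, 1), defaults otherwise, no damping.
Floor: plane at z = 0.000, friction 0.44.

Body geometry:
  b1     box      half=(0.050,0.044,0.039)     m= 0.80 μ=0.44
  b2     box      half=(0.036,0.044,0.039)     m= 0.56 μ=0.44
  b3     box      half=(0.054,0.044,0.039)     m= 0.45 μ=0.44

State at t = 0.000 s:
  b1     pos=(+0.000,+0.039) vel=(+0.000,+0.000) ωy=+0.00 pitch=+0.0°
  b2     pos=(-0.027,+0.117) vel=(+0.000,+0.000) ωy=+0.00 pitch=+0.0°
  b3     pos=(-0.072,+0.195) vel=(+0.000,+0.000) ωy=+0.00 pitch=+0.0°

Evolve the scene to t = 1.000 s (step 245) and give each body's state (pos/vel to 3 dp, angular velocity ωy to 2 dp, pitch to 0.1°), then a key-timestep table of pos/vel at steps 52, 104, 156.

State at t = 1.000 s:
  b1     pos=(+0.000,+0.039) vel=(+0.000,+0.000) ωy=+0.00 pitch=+0.0°
  b2     pos=(-0.026,+0.117) vel=(+0.000,+0.000) ωy=+0.00 pitch=+0.0°
  b3     pos=(-0.102,+0.054) vel=(+0.000,+0.000) ωy=+0.00 pitch=-90.0°

Key-timestep trajectory:
   step    t(s)  b1.x    b1.z    b1.vx   b1.vz   b2.x    b2.z    b2.vx   b2.vz   b3.x    b3.z    b3.vx   b3.vz 
     52  0.2122   +0.000  +0.039  +0.000  +0.000   -0.027  +0.117  +0.000  +0.000   -0.089  +0.186  -0.174  -0.146
    104  0.4245   +0.000  +0.039  +0.000  +0.000   -0.027  +0.117  +0.000  +0.000   -0.130  +0.061  -0.037  +0.170
    156  0.6367   +0.000  +0.039  +0.000  +0.000   -0.027  +0.117  +0.000  +0.000   -0.125  +0.064  +0.112  -0.030


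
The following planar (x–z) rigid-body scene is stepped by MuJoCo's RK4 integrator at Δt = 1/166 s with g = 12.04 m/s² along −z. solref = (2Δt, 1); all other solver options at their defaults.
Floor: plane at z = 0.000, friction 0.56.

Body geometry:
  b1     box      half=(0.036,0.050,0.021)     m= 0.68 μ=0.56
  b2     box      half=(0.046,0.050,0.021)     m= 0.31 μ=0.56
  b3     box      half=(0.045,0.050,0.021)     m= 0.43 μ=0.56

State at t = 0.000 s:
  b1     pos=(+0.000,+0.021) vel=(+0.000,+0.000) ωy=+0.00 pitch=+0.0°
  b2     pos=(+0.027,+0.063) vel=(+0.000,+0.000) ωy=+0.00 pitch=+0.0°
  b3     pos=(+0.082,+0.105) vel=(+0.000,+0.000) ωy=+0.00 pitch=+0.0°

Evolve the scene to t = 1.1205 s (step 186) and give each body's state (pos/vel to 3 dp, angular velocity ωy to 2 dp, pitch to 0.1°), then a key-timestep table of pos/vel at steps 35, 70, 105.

State at t = 1.1205 s:
  b1     pos=(+0.000,+0.021) vel=(+0.000,+0.000) ωy=+0.00 pitch=+0.0°
  b2     pos=(+0.071,+0.046) vel=(+0.000,+0.000) ωy=+0.00 pitch=+90.0°
  b3     pos=(+0.154,+0.045) vel=(+0.000,+0.000) ωy=+0.00 pitch=+90.0°

Key-timestep trajectory:
   step    t(s)  b1.x    b1.z    b1.vx   b1.vz   b2.x    b2.z    b2.vx   b2.vz   b3.x    b3.z    b3.vx   b3.vz 
     35  0.2108   +0.000  +0.021  +0.000  +0.000   +0.063  +0.047  +0.363  -0.026   +0.123  +0.048  +0.040  +0.054
     70  0.4217   +0.000  +0.021  +0.000  +0.000   +0.071  +0.046  +0.084  -0.027   +0.159  +0.046  +0.138  +0.080
    105  0.6325   +0.000  +0.021  +0.000  +0.000   +0.071  +0.046  +0.000  +0.000   +0.150  +0.047  -0.002  +0.006


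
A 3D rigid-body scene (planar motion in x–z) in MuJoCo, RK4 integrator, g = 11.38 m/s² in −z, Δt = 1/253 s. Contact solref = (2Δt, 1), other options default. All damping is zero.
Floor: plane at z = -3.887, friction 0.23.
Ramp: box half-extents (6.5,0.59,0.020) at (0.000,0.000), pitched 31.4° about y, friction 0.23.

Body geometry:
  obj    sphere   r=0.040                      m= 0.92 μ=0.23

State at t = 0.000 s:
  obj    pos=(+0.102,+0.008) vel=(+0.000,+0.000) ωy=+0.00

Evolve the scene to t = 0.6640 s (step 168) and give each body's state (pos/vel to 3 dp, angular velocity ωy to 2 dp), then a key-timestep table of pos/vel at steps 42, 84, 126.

State at t = 0.6640 s:
  obj    pos=(+0.899,-0.479) vel=(+2.401,-1.465) ωy=+70.28

Key-timestep trajectory:
   step    t(s)  obj.x    obj.z    obj.vx   obj.vz 
     42  0.1660   +0.152  -0.022  +0.600  -0.366
     84  0.3320   +0.301  -0.114  +1.200  -0.733
    126  0.4980   +0.550  -0.266  +1.801  -1.099


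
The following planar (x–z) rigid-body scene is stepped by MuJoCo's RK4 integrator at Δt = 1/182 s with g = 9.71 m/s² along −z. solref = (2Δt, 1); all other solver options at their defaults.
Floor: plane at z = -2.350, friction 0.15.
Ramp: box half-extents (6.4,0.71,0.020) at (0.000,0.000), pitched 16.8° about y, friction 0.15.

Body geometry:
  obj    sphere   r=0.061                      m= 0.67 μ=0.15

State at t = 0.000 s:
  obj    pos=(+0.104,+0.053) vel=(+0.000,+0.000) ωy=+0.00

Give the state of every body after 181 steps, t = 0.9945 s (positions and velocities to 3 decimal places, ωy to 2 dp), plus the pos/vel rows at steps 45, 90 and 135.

State at t = 0.9945 s:
  obj    pos=(+1.053,-0.233) vel=(+1.909,-0.576) ωy=+32.68

Key-timestep trajectory:
   step    t(s)  obj.x    obj.z    obj.vx   obj.vz 
     45  0.2473   +0.163  +0.035  +0.475  -0.143
     90  0.4945   +0.339  -0.018  +0.949  -0.287
    135  0.7418   +0.632  -0.106  +1.424  -0.430


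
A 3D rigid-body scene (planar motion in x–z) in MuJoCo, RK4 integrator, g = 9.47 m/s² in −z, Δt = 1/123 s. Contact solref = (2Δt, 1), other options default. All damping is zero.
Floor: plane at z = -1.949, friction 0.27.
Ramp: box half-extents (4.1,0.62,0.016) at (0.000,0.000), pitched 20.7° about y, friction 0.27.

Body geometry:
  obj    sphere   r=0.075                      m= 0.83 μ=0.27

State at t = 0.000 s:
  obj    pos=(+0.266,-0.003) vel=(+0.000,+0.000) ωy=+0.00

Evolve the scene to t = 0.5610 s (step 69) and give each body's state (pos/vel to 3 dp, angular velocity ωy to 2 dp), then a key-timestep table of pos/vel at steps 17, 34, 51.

State at t = 0.5610 s:
  obj    pos=(+0.618,-0.136) vel=(+1.255,-0.474) ωy=+17.88

Key-timestep trajectory:
   step    t(s)  obj.x    obj.z    obj.vx   obj.vz 
     17  0.1382   +0.287  -0.011  +0.309  -0.117
     34  0.2764   +0.351  -0.036  +0.618  -0.234
     51  0.4146   +0.458  -0.076  +0.928  -0.350


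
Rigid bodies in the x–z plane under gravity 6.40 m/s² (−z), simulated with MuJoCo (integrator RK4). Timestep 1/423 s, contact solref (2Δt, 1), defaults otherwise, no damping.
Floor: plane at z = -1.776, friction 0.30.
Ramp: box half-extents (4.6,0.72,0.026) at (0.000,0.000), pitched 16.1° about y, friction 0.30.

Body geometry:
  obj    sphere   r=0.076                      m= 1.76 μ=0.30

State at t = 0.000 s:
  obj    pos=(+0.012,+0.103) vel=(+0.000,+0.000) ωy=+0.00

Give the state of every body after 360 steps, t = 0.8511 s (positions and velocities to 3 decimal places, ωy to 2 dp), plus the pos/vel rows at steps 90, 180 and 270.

State at t = 0.8511 s:
  obj    pos=(+0.453,-0.025) vel=(+1.037,-0.299) ωy=+14.19

Key-timestep trajectory:
   step    t(s)  obj.x    obj.z    obj.vx   obj.vz 
     90  0.2128   +0.040  +0.095  +0.259  -0.075
    180  0.4255   +0.122  +0.071  +0.518  -0.150
    270  0.6383   +0.260  +0.031  +0.777  -0.224


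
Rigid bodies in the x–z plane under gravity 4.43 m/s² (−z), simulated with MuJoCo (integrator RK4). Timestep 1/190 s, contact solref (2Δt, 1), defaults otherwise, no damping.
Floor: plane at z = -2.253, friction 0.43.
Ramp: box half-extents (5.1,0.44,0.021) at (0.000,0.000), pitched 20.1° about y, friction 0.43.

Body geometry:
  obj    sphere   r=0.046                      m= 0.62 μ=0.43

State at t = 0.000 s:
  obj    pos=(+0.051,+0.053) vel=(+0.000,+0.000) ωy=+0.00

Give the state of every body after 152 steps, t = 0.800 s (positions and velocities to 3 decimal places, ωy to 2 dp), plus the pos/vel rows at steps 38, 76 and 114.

State at t = 0.800 s:
  obj    pos=(+0.378,-0.067) vel=(+0.817,-0.299) ωy=+18.91

Key-timestep trajectory:
   step    t(s)  obj.x    obj.z    obj.vx   obj.vz 
     38  0.2000   +0.071  +0.045  +0.204  -0.075
     76  0.4000   +0.133  +0.023  +0.409  -0.149
    114  0.6000   +0.235  -0.015  +0.613  -0.224


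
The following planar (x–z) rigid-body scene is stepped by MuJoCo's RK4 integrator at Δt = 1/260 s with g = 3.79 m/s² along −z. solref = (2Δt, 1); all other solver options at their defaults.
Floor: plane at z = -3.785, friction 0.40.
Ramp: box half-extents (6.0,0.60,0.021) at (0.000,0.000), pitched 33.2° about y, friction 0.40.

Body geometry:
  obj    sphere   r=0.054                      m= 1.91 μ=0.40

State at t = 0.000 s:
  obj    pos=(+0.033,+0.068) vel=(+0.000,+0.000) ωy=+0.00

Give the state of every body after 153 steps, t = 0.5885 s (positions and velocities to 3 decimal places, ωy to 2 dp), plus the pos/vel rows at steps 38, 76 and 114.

State at t = 0.5885 s:
  obj    pos=(+0.248,-0.073) vel=(+0.730,-0.478) ωy=+16.15

Key-timestep trajectory:
   step    t(s)  obj.x    obj.z    obj.vx   obj.vz 
     38  0.1462   +0.046  +0.059  +0.181  -0.119
     76  0.2923   +0.086  +0.033  +0.363  -0.237
    114  0.4385   +0.152  -0.010  +0.544  -0.356


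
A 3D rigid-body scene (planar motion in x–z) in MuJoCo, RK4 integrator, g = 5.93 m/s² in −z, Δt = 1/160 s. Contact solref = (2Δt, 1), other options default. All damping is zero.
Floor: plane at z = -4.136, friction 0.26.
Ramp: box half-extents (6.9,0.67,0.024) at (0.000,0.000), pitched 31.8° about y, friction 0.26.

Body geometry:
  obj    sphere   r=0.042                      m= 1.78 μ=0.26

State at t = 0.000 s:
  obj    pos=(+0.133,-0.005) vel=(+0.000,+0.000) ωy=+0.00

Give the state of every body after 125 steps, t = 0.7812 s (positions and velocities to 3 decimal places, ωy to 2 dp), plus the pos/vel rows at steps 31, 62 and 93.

State at t = 0.7812 s:
  obj    pos=(+0.712,-0.364) vel=(+1.482,-0.919) ωy=+41.50

Key-timestep trajectory:
   step    t(s)  obj.x    obj.z    obj.vx   obj.vz 
     31  0.1938   +0.169  -0.027  +0.368  -0.228
     62  0.3875   +0.276  -0.093  +0.735  -0.456
     93  0.5813   +0.454  -0.204  +1.103  -0.684


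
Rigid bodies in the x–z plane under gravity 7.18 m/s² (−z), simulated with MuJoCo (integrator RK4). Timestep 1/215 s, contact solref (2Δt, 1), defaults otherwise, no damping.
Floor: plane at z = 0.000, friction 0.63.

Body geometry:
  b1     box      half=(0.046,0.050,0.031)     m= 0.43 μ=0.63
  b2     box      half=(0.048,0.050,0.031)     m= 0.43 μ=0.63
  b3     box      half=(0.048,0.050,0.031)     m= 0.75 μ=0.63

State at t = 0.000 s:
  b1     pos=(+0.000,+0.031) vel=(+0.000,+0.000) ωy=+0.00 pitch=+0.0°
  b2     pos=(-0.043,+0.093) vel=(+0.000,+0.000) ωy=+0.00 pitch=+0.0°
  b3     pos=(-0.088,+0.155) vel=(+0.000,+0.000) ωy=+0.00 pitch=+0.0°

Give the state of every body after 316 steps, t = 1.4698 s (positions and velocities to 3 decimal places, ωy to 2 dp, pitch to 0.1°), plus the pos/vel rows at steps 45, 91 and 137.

State at t = 1.4698 s:
  b1     pos=(+0.000,+0.031) vel=(+0.000,+0.000) ωy=+0.00 pitch=+0.0°
  b2     pos=(-0.086,+0.048) vel=(+0.000,+0.000) ωy=+0.00 pitch=-90.0°
  b3     pos=(-0.268,+0.031) vel=(+0.000,+0.000) ωy=+0.00 pitch=+180.0°

Key-timestep trajectory:
   step    t(s)  b1.x    b1.z    b1.vx   b1.vz   b2.x    b2.z    b2.vx   b2.vz   b3.x    b3.z    b3.vx   b3.vz 
     45  0.2093   +0.000  +0.031  +0.000  +0.000   -0.061  +0.089  -0.192  -0.121   -0.134  +0.113  -0.383  -0.614
     91  0.4233   +0.000  +0.031  +0.000  +0.000   -0.095  +0.053  +0.016  -0.007   -0.207  +0.056  -0.151  +0.033
    137  0.6372   +0.000  +0.031  +0.000  +0.000   -0.087  +0.048  +0.037  -0.017   -0.232  +0.055  -0.163  -0.040


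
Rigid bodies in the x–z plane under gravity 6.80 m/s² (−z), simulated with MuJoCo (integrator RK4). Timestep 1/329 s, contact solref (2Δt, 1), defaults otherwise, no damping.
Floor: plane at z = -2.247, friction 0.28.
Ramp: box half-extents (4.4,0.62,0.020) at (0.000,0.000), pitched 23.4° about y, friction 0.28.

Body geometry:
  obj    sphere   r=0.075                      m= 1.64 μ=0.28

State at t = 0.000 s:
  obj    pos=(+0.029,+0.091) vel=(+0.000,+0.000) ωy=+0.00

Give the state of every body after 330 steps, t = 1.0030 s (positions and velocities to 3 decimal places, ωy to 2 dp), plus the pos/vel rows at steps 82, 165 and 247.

State at t = 1.0030 s:
  obj    pos=(+0.920,-0.294) vel=(+1.776,-0.768) ωy=+25.80

Key-timestep trajectory:
   step    t(s)  obj.x    obj.z    obj.vx   obj.vz 
     82  0.2492   +0.084  +0.067  +0.441  -0.191
    165  0.5015   +0.252  -0.005  +0.888  -0.384
    247  0.7508   +0.528  -0.125  +1.329  -0.575
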